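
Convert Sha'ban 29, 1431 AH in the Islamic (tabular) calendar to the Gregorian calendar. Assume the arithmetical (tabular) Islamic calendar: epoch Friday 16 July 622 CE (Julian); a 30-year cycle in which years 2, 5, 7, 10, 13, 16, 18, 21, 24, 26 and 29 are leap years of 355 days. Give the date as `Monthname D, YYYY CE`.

August 10, 2010 CE

Both dates share Julian Day Number 2455419; in the Gregorian calendar that is 10 August 2010 CE.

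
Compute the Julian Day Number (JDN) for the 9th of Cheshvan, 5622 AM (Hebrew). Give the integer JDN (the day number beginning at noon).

Equivalently 13 October 1861 (Gregorian).
JDN 2451545 is 1 January 2000 CE (Gregorian); the target day is −50483 days from there, so JDN = 2401062.

2401062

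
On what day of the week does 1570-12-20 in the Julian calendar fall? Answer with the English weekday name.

Wednesday

In the proleptic Gregorian calendar this is 30 December 1570 (JDN 2294854).
Since JDN mod 7 = 2 (0 = Monday), the day is Wednesday.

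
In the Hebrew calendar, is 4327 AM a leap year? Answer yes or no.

yes

Hebrew year 4327 is year 14 of its 19-year Metonic cycle; leap years are at positions 3, 6, 8, 11, 14, 17, 19, so it is a leap year (13 months).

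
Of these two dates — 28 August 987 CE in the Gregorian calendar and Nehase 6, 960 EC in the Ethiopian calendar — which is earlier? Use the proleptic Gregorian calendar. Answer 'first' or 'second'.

First date → JDN 2081794; second date → JDN 2074831.
JDN 2074831 < JDN 2081794, so the second date is earlier.

second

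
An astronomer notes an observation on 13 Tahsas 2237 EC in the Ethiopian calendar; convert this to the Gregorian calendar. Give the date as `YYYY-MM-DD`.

Julian Day Number of the source date = 2541022.
Converting JDN 2541022 to the Gregorian calendar gives 24 December 2244 CE.

2244-12-24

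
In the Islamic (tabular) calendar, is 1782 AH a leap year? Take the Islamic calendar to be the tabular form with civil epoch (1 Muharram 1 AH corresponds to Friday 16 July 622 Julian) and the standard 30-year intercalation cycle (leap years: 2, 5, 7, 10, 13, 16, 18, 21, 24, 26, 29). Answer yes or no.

no

Year 1782 AH is year 12 of its 30-year cycle; leap positions are 2, 5, 7, 10, 13, 16, 18, 21, 24, 26, 29, so it is a common year (354 days).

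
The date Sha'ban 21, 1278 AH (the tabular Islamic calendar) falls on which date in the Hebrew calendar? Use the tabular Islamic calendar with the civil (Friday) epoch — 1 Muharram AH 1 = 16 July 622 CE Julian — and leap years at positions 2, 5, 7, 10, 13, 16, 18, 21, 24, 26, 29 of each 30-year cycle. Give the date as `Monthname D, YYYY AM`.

Julian Day Number of the source date = 2401193.
Converting JDN 2401193 to the Hebrew calendar gives 21 Adar I 5622 AM.

Adar I 21, 5622 AM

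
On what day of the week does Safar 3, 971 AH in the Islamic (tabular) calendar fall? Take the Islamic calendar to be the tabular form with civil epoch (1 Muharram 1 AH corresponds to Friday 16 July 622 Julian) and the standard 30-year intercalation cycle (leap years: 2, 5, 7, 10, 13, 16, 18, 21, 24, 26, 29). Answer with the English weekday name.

This is JDN 2292208 (2 October 1563 Gregorian).
2292208 ≡ 2 (mod 7); counting from Monday = 0 gives Wednesday.

Wednesday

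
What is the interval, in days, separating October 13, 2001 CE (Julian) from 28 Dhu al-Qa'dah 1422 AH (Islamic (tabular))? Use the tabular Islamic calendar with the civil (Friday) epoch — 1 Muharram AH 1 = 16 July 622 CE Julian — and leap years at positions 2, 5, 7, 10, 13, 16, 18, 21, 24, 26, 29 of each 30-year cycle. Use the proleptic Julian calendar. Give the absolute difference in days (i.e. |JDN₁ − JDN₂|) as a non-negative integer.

JDN of the first date = 2452209.
JDN of the second date = 2452317.
|2452317 − 2452209| = 108.

108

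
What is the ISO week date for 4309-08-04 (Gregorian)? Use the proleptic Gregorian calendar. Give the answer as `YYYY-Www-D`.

4309-W31-3

The weekday is Wednesday (ISO weekday 3).
That Wednesday belongs to ISO week 31 of ISO year 4309.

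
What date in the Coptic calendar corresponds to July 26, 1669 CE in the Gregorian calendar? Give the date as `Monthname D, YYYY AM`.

Epip 22, 1385 AM

Julian Day Number of the source date = 2330857.
Converting JDN 2330857 to the Coptic calendar gives 22 Epip 1385 AM.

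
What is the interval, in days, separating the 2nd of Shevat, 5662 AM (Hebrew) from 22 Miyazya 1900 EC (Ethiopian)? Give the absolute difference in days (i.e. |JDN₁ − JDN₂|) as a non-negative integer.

JDN of the first date = 2415760.
JDN of the second date = 2418062.
|2418062 − 2415760| = 2302.

2302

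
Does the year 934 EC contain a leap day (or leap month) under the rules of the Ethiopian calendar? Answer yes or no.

934 mod 4 = 2; in the Ethiopian calendar a year is leap when year mod 4 = 3, so it is a common year.

no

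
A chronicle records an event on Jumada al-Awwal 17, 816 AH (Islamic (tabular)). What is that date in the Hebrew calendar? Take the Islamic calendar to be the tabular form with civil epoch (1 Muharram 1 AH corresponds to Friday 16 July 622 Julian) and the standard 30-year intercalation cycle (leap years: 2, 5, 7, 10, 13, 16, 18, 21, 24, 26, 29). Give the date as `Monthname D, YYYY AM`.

Elul 17, 5173 AM

The source date corresponds to 24 August 1413 in the proleptic Gregorian calendar (JDN 2237383).
That day falls on 17 Elul 5173 AM in the Hebrew calendar.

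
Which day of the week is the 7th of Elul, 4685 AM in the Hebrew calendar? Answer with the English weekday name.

In the proleptic Gregorian calendar this is 4 September 925 (JDN 2059156).
JDN 2059156 mod 7 = 1, and JDN 0 was a Monday, so this is a Tuesday.

Tuesday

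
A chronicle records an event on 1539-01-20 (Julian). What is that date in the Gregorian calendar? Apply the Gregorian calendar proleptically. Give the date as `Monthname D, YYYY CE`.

For dates in this range the Gregorian date is 10 days ahead of the Julian.
20 January 1539 Julian + 10 days → 30 January 1539 Gregorian.

January 30, 1539 CE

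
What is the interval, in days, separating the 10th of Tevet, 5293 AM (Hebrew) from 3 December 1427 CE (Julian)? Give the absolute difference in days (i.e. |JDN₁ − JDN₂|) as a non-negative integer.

38357

First date → JDN 2280963; second date → JDN 2242606.
The interval is |2280963 − 2242606| = 38357 days.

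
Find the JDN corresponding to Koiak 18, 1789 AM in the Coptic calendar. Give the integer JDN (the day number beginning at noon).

In the Gregorian calendar the same day is 27 December 2072.
JDN 2451545 is 1 January 2000 CE (Gregorian); the target day is +26659 days from there, so JDN = 2478204.

2478204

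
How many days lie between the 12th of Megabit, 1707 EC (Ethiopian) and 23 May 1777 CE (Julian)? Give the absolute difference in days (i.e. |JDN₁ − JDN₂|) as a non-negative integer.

22722

JDN of the first date = 2347528.
JDN of the second date = 2370250.
|2370250 − 2347528| = 22722.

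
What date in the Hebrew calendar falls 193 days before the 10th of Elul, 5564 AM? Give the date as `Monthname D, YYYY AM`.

Shevat 24, 5564 AM

JDN of the 10th of Elul, 5564 AM = 2380186.
2380186 − 193 = 2379993.
JDN 2379993 in the Hebrew calendar is Shevat 24, 5564 AM.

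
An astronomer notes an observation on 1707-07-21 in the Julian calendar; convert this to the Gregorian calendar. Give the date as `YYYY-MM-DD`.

For dates in this range the Gregorian date is 11 days ahead of the Julian.
21 July 1707 Julian + 11 days → 1 August 1707 Gregorian.

1707-08-01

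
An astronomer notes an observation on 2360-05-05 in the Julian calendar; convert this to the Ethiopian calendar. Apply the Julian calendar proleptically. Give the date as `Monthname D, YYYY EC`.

Julian Day Number of the source date = 2583173.
Converting JDN 2583173 to the Ethiopian calendar gives 10 Ginbot 2352 EC.

Ginbot 10, 2352 EC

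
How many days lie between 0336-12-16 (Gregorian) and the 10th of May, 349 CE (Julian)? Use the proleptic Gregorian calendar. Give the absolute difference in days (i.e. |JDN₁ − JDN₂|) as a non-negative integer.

4529

JDN of the first date = 1844131.
JDN of the second date = 1848660.
|1848660 − 1844131| = 4529.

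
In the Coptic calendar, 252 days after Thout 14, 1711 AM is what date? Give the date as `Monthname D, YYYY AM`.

Pashons 26, 1711 AM

Counting 252 days forward from JDN 2449620 reaches JDN 2449872, which is Pashons 26, 1711 AM.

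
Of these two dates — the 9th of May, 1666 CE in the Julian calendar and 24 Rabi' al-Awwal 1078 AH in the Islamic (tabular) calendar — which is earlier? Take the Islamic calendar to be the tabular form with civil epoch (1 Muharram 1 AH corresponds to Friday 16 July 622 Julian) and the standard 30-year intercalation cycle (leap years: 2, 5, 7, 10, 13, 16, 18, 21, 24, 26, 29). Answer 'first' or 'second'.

first

Converting both to JDN: 2329693 vs 2330175; the smaller is the first.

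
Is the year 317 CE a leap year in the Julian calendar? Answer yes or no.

317 mod 4 = 1, so it is a common year in the Julian calendar.

no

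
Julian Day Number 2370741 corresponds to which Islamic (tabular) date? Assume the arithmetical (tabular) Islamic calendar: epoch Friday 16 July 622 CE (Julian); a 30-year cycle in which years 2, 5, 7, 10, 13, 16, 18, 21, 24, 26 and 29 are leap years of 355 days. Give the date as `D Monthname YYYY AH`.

15 Ramadan 1192 AH

The Gregorian equivalent of JDN 2370741 is 7 October 1778.
In the tabular Islamic calendar that day is 15 Ramadan 1192 AH.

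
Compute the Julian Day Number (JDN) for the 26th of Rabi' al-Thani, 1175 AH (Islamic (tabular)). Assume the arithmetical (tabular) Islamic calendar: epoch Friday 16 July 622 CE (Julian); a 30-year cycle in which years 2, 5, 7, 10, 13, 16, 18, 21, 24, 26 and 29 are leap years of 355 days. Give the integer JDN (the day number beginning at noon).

2364580

In the Gregorian calendar the same day is 24 November 1761.
JDN 2400001 is 17 November 1858 CE (Gregorian), MJD 0; the target day is −35421 days from there, so JDN = 2364580.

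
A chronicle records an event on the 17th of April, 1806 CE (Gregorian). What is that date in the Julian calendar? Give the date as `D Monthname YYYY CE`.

The Julian–Gregorian offset here is 12 days (Julian trailing).
17 April 1806 Gregorian − 12 days → 5 April 1806 Julian.

5 April 1806 CE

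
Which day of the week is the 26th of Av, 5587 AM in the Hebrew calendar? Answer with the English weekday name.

This is JDN 2388588 (19 August 1827 Gregorian).
Since JDN mod 7 = 6 (0 = Monday), the day is Sunday.

Sunday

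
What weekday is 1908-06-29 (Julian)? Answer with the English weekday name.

Equivalently 12 July 1908 Gregorian, JDN 2418135.
Since JDN mod 7 = 6 (0 = Monday), the day is Sunday.

Sunday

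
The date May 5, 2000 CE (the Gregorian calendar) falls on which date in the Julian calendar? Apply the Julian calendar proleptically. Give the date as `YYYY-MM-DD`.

2000-04-22

At this point the Julian calendar is 13 days behind the Gregorian.
5 May 2000 Gregorian − 13 days → 22 April 2000 Julian.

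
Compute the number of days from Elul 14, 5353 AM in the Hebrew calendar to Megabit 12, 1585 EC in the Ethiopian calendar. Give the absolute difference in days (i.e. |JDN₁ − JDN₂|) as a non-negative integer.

First date → JDN 2303145; second date → JDN 2302968.
The interval is |2303145 − 2302968| = 177 days.

177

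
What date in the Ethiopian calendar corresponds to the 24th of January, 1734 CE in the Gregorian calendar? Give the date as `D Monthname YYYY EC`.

18 Tir 1726 EC

Both dates share Julian Day Number 2354414; in the Ethiopian calendar that is 18 Tir 1726 EC.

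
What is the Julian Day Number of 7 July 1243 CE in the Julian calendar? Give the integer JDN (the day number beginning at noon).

Equivalently 14 July 1243 (proleptic Gregorian).
JDN 2400001 is 17 November 1858 CE (Gregorian), MJD 0; the target day is −224750 days from there, so JDN = 2175251.

2175251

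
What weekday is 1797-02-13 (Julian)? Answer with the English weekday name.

This is JDN 2377456 (24 February 1797 Gregorian).
Since JDN mod 7 = 4 (0 = Monday), the day is Friday.

Friday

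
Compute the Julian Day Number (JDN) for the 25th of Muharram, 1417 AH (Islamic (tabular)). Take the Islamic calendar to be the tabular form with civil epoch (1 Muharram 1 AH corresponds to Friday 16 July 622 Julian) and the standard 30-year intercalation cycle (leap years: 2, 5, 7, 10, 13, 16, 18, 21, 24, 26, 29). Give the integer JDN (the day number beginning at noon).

2450247

Equivalently 12 June 1996 (Gregorian).
JDN 2451545 is 1 January 2000 CE (Gregorian); the target day is −1298 days from there, so JDN = 2450247.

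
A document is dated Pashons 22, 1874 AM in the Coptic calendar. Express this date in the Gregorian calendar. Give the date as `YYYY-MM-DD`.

Julian Day Number of the source date = 2509404.
Converting JDN 2509404 to the Gregorian calendar gives 31 May 2158 CE.

2158-05-31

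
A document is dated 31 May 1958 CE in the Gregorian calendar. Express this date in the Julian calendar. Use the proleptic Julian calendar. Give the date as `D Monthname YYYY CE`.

18 May 1958 CE

At this point the Julian calendar is 13 days behind the Gregorian.
31 May 1958 Gregorian − 13 days → 18 May 1958 Julian.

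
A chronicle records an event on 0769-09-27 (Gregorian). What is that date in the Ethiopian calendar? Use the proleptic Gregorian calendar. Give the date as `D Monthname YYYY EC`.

Both dates share Julian Day Number 2002201; in the Ethiopian calendar that is 26 Meskerem 762 EC.

26 Meskerem 762 EC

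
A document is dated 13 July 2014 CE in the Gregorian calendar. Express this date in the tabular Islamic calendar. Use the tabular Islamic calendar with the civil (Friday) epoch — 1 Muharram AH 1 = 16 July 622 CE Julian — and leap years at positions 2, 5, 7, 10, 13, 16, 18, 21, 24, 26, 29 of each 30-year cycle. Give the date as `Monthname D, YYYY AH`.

Julian Day Number of the source date = 2456852.
Converting JDN 2456852 to the tabular Islamic calendar gives 15 Ramadan 1435 AH.

Ramadan 15, 1435 AH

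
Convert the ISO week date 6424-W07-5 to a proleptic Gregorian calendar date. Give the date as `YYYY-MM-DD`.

6424-02-16

ISO week 1 of 6424 is the week containing the first Thursday of 6424.
Week 7, day 5 (Friday) lands on 6424-02-16.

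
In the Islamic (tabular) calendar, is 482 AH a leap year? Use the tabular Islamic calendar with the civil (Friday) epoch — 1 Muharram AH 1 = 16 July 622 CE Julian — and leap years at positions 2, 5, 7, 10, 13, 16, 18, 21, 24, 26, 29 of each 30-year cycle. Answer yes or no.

Year 482 AH is year 2 of its 30-year cycle; leap positions are 2, 5, 7, 10, 13, 16, 18, 21, 24, 26, 29, so it is a leap year (355 days).

yes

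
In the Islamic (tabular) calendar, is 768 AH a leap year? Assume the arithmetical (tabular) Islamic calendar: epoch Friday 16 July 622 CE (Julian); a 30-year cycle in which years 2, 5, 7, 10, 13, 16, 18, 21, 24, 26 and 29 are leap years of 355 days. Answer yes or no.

Year 768 AH is year 18 of its 30-year cycle; leap positions are 2, 5, 7, 10, 13, 16, 18, 21, 24, 26, 29, so it is a leap year (355 days).

yes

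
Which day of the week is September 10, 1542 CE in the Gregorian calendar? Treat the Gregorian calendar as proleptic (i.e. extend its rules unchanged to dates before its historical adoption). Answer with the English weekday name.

Thursday

JDN 2284516 mod 7 = 3, and JDN 0 was a Monday, so this is a Thursday.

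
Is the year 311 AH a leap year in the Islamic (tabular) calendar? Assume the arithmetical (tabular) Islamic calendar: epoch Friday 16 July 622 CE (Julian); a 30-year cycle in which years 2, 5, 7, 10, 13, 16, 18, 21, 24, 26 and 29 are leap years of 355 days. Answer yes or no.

Year 311 AH is year 11 of its 30-year cycle; leap positions are 2, 5, 7, 10, 13, 16, 18, 21, 24, 26, 29, so it is a common year (354 days).

no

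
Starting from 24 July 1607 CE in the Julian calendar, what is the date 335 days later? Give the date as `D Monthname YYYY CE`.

The starting date is JDN 2308219; 2308219 + 335 = 2308554.
JDN 2308554 corresponds to 23 June 1608 CE.

23 June 1608 CE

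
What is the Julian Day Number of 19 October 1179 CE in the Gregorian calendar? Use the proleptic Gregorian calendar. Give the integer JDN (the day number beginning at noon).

2151972

JDN 2400001 is 17 November 1858 CE (Gregorian), MJD 0; the target day is −248029 days from there, so JDN = 2151972.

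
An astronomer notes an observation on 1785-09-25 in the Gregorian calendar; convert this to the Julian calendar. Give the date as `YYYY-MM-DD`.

1785-09-14

At this point the Julian calendar is 11 days behind the Gregorian.
25 September 1785 Gregorian − 11 days → 14 September 1785 Julian.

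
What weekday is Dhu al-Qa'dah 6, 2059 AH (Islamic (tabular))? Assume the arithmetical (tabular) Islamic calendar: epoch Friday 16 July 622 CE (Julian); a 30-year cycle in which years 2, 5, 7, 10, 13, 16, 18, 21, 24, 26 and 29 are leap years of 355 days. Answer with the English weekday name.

Equivalently 2 February 2620 Gregorian, JDN 2678027.
JDN 2678027 mod 7 = 2, and JDN 0 was a Monday, so this is a Wednesday.

Wednesday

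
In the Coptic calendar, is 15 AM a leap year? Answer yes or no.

15 mod 4 = 3; in the Coptic calendar a year is leap when year mod 4 = 3, so it is a leap year.

yes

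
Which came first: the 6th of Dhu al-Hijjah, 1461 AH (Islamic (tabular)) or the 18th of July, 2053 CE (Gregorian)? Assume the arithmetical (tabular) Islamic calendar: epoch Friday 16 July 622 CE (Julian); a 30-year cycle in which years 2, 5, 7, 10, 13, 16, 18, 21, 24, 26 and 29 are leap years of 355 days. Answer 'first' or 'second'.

First date → JDN 2466145; second date → JDN 2471102.
JDN 2466145 < JDN 2471102, so the first date is earlier.

first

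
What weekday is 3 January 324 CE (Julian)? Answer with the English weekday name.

Friday

In the proleptic Gregorian calendar this is 4 January 324 (JDN 1839401).
Since JDN mod 7 = 4 (0 = Monday), the day is Friday.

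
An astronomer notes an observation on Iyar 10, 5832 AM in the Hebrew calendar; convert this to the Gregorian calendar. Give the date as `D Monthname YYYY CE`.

28 April 2072 CE

Julian Day Number of the source date = 2477961.
Converting JDN 2477961 to the Gregorian calendar gives 28 April 2072 CE.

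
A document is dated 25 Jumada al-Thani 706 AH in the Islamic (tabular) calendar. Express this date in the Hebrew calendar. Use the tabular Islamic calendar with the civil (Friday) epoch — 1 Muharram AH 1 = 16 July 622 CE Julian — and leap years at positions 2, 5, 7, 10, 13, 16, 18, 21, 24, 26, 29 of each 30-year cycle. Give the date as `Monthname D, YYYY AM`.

The source date corresponds to 9 January 1307 in the proleptic Gregorian calendar (JDN 2198440).
That day falls on 26 Tevet 5067 AM in the Hebrew calendar.

Tevet 26, 5067 AM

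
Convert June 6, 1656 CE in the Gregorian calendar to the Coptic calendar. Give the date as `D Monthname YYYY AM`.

2 Paoni 1372 AM

Both dates share Julian Day Number 2326059; in the Coptic calendar that is 2 Paoni 1372 AM.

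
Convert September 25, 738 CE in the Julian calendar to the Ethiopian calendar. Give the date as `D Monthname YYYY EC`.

28 Meskerem 731 EC

Julian Day Number of the source date = 1990880.
Converting JDN 1990880 to the Ethiopian calendar gives 28 Meskerem 731 EC.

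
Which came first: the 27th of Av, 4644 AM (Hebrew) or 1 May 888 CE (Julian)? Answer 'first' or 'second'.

first

First date → JDN 2044173; second date → JDN 2045521.
JDN 2044173 < JDN 2045521, so the first date is earlier.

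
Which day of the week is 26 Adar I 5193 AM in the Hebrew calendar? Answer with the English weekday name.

Monday

This is JDN 2244508 (25 February 1433 Gregorian).
2244508 ≡ 0 (mod 7); counting from Monday = 0 gives Monday.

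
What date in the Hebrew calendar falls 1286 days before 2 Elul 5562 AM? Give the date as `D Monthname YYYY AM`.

15 Adar I 5559 AM

The starting date is JDN 2379468; 2379468 − 1286 = 2378182.
JDN 2378182 corresponds to 15 Adar I 5559 AM.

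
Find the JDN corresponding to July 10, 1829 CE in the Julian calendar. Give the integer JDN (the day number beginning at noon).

2389291

Equivalently 22 July 1829 (Gregorian).
JDN 2299161 is 15 October 1582 CE (Gregorian); the target day is +90130 days from there, so JDN = 2389291.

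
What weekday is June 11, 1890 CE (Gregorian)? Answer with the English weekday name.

JDN 2411530 mod 7 = 2, and JDN 0 was a Monday, so this is a Wednesday.

Wednesday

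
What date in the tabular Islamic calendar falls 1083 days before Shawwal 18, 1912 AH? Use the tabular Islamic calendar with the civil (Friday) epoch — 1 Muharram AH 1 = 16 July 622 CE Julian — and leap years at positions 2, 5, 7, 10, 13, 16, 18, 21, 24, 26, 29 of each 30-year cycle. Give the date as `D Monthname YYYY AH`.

JDN of Shawwal 18, 1912 AH = 2625918.
2625918 − 1083 = 2624835.
JDN 2624835 in the tabular Islamic calendar is 28 Ramadan 1909 AH.

28 Ramadan 1909 AH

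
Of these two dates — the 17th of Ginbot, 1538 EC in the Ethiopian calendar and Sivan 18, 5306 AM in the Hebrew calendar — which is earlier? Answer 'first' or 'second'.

first

The two dates have Julian Day Numbers 2285866 and 2285873 respectively.
Since 2285866 < 2285873, the first date comes first.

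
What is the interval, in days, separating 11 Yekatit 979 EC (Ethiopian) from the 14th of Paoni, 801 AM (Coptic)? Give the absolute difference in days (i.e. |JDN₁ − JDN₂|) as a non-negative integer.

First date → JDN 2081595; second date → JDN 2117513.
The interval is |2081595 − 2117513| = 35918 days.

35918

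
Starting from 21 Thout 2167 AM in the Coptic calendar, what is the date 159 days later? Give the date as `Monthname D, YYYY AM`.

Counting 159 days forward from JDN 2616181 reaches JDN 2616340, which is Meshir 30, 2167 AM.

Meshir 30, 2167 AM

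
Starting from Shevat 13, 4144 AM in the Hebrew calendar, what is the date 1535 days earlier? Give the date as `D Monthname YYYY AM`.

13 Kislev 4140 AM

Counting 1535 days back from JDN 1861335 reaches JDN 1859800, which is 13 Kislev 4140 AM.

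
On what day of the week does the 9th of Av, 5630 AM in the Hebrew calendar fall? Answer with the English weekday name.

This is JDN 2404281 (6 August 1870 Gregorian).
2404281 ≡ 5 (mod 7); counting from Monday = 0 gives Saturday.

Saturday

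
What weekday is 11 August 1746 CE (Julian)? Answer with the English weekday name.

Monday

This is JDN 2359007 (22 August 1746 Gregorian).
Since JDN mod 7 = 0 (0 = Monday), the day is Monday.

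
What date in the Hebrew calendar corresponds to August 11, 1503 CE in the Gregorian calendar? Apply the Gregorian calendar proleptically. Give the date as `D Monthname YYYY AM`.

9 Av 5263 AM

Julian Day Number of the source date = 2270241.
Converting JDN 2270241 to the Hebrew calendar gives 9 Av 5263 AM.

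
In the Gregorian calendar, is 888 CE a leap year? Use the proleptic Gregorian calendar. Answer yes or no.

yes

888 is divisible by 4 and not by 100, so it is a leap year.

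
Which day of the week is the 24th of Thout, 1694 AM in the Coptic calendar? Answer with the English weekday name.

Tuesday

In the Gregorian calendar this is 4 October 1977 (JDN 2443421).
Since JDN mod 7 = 1 (0 = Monday), the day is Tuesday.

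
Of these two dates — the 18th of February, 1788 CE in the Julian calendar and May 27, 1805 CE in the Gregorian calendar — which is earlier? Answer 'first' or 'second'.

Converting both to JDN: 2374173 vs 2380469; the smaller is the first.

first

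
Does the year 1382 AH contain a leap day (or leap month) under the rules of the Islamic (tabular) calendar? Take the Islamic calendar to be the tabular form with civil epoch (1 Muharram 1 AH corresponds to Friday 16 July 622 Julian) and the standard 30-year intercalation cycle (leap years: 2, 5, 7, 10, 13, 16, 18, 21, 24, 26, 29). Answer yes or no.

yes

Year 1382 AH is year 2 of its 30-year cycle; leap positions are 2, 5, 7, 10, 13, 16, 18, 21, 24, 26, 29, so it is a leap year (355 days).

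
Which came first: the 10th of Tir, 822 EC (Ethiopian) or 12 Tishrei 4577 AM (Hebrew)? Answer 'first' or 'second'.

second

Converting both to JDN: 2024220 vs 2019353; the smaller is the second.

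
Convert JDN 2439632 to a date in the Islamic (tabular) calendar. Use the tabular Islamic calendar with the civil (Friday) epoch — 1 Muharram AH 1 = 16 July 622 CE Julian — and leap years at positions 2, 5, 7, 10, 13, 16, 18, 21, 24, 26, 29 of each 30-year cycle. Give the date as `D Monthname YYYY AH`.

The Gregorian equivalent of JDN 2439632 is 21 May 1967.
In the tabular Islamic calendar that day is 11 Safar 1387 AH.

11 Safar 1387 AH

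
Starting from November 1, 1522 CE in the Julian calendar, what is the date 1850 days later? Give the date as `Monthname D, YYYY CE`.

November 25, 1527 CE

JDN of November 1, 1522 CE = 2277273.
2277273 + 1850 = 2279123.
JDN 2279123 in the Julian calendar is November 25, 1527 CE.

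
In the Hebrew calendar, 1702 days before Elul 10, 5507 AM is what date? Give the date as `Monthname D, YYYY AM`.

Kislev 21, 5503 AM

JDN of Elul 10, 5507 AM = 2359366.
2359366 − 1702 = 2357664.
JDN 2357664 in the Hebrew calendar is Kislev 21, 5503 AM.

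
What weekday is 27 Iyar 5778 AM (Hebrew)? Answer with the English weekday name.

Saturday

Equivalently 12 May 2018 Gregorian, JDN 2458251.
2458251 ≡ 5 (mod 7); counting from Monday = 0 gives Saturday.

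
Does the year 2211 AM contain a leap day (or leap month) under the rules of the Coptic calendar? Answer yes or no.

2211 mod 4 = 3; in the Coptic calendar a year is leap when year mod 4 = 3, so it is a leap year.

yes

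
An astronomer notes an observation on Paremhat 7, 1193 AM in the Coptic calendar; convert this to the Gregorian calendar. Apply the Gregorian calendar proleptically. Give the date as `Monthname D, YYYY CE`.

March 12, 1477 CE

Both dates share Julian Day Number 2260594; in the Gregorian calendar that is 12 March 1477 CE.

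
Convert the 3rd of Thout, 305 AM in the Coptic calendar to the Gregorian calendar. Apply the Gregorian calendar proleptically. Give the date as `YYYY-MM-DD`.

Both dates share Julian Day Number 1936068; in the Gregorian calendar that is 2 September 588 CE.

0588-09-02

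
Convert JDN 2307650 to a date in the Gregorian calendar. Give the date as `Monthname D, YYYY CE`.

Counting from JDN 2299161 = 15 Oct 1582 gives an offset of 8489 days.

January 11, 1606 CE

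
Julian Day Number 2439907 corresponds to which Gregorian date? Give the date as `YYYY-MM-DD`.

1968-02-20

Counting from JDN 2299161 = 15 Oct 1582 gives an offset of 140746 days.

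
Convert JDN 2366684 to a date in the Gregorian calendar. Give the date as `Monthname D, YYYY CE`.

JDN 2451545 is 1 Jan 2000; 2366684 is −84861 days from there.

August 29, 1767 CE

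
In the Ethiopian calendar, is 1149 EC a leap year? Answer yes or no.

1149 mod 4 = 1; in the Ethiopian calendar a year is leap when year mod 4 = 3, so it is a common year.

no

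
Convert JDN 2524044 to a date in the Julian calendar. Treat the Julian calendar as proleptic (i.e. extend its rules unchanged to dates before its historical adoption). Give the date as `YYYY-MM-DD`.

JDN 2524044 is 30 June 2198 in the Gregorian calendar.
In the Julian calendar that day is 2198-06-16.

2198-06-16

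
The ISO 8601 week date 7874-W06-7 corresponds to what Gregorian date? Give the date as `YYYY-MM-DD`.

7874-02-08

ISO week 1 of 7874 is the week containing the first Thursday of 7874.
Week 6, day 7 (Sunday) lands on 7874-02-08.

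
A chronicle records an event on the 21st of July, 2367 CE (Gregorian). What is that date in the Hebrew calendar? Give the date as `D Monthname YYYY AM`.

Both dates share Julian Day Number 2585790; in the Hebrew calendar that is 23 Tammuz 6127 AM.

23 Tammuz 6127 AM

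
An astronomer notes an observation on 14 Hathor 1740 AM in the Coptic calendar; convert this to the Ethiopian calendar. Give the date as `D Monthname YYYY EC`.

14 Hidar 2016 EC

Both dates share Julian Day Number 2460273; in the Ethiopian calendar that is 14 Hidar 2016 EC.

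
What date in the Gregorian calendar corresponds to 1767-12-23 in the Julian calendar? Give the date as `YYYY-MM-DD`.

1768-01-03

The Julian–Gregorian offset here is 11 days (Julian trailing).
23 December 1767 Julian + 11 days → 3 January 1768 Gregorian.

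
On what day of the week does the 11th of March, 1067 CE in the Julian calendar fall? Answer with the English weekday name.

Sunday

Equivalently 17 March 1067 Gregorian, JDN 2110849.
Since JDN mod 7 = 6 (0 = Monday), the day is Sunday.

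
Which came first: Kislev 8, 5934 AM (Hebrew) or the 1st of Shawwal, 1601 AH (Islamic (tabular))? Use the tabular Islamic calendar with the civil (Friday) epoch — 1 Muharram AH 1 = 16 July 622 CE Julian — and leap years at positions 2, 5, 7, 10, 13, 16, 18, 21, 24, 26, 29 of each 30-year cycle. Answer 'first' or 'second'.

First date → JDN 2515048; second date → JDN 2515693.
JDN 2515048 < JDN 2515693, so the first date is earlier.

first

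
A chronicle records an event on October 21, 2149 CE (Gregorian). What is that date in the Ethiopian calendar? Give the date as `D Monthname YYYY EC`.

Both dates share Julian Day Number 2506260; in the Ethiopian calendar that is 10 Tikimt 2142 EC.

10 Tikimt 2142 EC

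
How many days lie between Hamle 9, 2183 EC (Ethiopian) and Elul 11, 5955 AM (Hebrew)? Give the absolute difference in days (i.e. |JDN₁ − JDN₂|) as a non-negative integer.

1522

JDN of the first date = 2521504.
JDN of the second date = 2523026.
|2523026 − 2521504| = 1522.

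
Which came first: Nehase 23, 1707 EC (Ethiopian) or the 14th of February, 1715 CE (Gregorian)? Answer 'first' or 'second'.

second

Converting both to JDN: 2347689 vs 2347495; the smaller is the second.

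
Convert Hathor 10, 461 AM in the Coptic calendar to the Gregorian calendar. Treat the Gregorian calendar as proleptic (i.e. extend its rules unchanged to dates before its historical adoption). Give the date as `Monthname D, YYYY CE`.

November 10, 744 CE

Both dates share Julian Day Number 1993114; in the Gregorian calendar that is 10 November 744 CE.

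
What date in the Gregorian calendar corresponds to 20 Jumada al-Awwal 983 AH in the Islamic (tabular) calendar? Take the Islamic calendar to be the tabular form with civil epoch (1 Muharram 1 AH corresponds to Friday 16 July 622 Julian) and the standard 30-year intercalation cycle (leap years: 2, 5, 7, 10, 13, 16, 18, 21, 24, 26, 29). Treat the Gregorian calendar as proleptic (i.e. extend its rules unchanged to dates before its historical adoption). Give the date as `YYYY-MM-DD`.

Both dates share Julian Day Number 2296565; in the Gregorian calendar that is 6 September 1575 CE.

1575-09-06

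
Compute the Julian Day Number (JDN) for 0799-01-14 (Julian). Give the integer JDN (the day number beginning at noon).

Equivalently 18 January 799 (proleptic Gregorian).
JDN 2400001 is 17 November 1858 CE (Gregorian), MJD 0; the target day is −387095 days from there, so JDN = 2012906.

2012906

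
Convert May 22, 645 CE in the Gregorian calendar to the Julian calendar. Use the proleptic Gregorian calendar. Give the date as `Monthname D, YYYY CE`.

The Julian–Gregorian offset here is 3 days (Julian trailing).
22 May 645 Gregorian − 3 days → 19 May 645 Julian.

May 19, 645 CE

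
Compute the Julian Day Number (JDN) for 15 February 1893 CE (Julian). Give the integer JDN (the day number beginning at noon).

2412522

Equivalently 27 February 1893 (Gregorian).
JDN 2451545 is 1 January 2000 CE (Gregorian); the target day is −39023 days from there, so JDN = 2412522.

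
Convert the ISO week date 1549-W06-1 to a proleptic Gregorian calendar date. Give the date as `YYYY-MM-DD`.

1549-02-07

ISO week 1 of 1549 is the week containing the first Thursday of 1549.
Week 6, day 1 (Monday) lands on 1549-02-07.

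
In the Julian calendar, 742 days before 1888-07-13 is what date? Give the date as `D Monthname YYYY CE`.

2 July 1886 CE

The starting date is JDN 2410844; 2410844 − 742 = 2410102.
JDN 2410102 corresponds to 2 July 1886 CE.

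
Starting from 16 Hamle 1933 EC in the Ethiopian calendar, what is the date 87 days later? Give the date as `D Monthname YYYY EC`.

8 Tikimt 1934 EC

The starting date is JDN 2430199; 2430199 + 87 = 2430286.
JDN 2430286 corresponds to 8 Tikimt 1934 EC.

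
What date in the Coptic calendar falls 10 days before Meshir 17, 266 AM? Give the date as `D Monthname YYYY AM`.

The starting date is JDN 1921987; 1921987 − 10 = 1921977.
JDN 1921977 corresponds to 7 Meshir 266 AM.

7 Meshir 266 AM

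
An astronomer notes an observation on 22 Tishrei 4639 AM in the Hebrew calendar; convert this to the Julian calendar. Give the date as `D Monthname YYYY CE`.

Julian Day Number of the source date = 2042012.
Converting JDN 2042012 to the Julian calendar gives 22 September 878 CE.

22 September 878 CE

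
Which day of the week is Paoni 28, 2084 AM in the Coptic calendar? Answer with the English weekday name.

In the Gregorian calendar this is 8 July 2368 (JDN 2586143).
JDN 2586143 mod 7 = 0, and JDN 0 was a Monday, so this is a Monday.

Monday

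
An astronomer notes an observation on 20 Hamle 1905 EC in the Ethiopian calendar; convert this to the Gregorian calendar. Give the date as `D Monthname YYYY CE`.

Both dates share Julian Day Number 2419976; in the Gregorian calendar that is 27 July 1913 CE.

27 July 1913 CE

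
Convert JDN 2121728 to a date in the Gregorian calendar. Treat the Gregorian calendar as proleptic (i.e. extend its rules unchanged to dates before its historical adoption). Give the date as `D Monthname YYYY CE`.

28 December 1096 CE

JDN 2451545 is 1 Jan 2000; 2121728 is −329817 days from there.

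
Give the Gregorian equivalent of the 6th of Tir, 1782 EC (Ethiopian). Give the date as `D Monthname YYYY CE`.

Both dates share Julian Day Number 2374856; in the Gregorian calendar that is 12 January 1790 CE.

12 January 1790 CE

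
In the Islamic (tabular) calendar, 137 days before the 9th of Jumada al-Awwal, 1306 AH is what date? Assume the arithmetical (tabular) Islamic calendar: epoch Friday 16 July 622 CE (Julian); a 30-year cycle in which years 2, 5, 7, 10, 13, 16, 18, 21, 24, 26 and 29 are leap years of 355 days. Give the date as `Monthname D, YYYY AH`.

Dhu al-Hijjah 19, 1305 AH

JDN of the 9th of Jumada al-Awwal, 1306 AH = 2411014.
2411014 − 137 = 2410877.
JDN 2410877 in the tabular Islamic calendar is Dhu al-Hijjah 19, 1305 AH.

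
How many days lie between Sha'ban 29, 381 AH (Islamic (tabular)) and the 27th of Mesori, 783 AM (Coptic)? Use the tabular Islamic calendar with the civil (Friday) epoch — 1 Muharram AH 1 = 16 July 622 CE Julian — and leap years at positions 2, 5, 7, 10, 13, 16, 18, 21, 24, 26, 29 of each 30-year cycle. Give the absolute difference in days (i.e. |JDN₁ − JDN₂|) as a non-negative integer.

First date → JDN 2083334; second date → JDN 2111011.
The interval is |2083334 − 2111011| = 27677 days.

27677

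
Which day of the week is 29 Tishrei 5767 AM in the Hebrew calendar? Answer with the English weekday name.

In the Gregorian calendar this is 21 October 2006 (JDN 2454030).
Since JDN mod 7 = 5 (0 = Monday), the day is Saturday.

Saturday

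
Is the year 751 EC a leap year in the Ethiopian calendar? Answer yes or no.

751 mod 4 = 3; in the Ethiopian calendar a year is leap when year mod 4 = 3, so it is a leap year.

yes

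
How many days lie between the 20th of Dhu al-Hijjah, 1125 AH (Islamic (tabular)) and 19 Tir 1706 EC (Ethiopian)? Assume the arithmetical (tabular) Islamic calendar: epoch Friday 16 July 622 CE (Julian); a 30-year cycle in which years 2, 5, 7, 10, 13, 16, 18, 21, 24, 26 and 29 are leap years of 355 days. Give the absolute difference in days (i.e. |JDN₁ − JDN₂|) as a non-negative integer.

First date → JDN 2347092; second date → JDN 2347110.
The interval is |2347092 − 2347110| = 18 days.

18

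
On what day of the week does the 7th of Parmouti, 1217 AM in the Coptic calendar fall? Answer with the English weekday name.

Equivalently 12 April 1501 Gregorian, JDN 2269390.
Since JDN mod 7 = 4 (0 = Monday), the day is Friday.

Friday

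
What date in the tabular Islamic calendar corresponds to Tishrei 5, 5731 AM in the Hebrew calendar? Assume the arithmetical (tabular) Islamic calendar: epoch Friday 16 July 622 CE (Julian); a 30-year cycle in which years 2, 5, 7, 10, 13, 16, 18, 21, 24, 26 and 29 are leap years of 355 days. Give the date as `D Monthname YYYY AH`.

Both dates share Julian Day Number 2440865; in the tabular Islamic calendar that is 4 Sha'ban 1390 AH.

4 Sha'ban 1390 AH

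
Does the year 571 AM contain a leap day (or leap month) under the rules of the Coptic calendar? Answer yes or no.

571 mod 4 = 3; in the Coptic calendar a year is leap when year mod 4 = 3, so it is a leap year.

yes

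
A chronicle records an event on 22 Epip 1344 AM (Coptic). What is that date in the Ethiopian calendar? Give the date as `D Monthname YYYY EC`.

The source date corresponds to 26 July 1628 in the Gregorian calendar (JDN 2315882).
That day falls on 22 Hamle 1620 EC in the Ethiopian calendar.

22 Hamle 1620 EC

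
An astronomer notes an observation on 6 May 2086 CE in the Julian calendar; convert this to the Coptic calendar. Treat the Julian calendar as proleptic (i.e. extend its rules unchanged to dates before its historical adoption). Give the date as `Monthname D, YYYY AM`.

Pashons 11, 1802 AM

Both dates share Julian Day Number 2483095; in the Coptic calendar that is 11 Pashons 1802 AM.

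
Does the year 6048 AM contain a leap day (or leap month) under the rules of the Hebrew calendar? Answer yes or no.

yes

Hebrew year 6048 is year 6 of its 19-year Metonic cycle; leap years are at positions 3, 6, 8, 11, 14, 17, 19, so it is a leap year (13 months).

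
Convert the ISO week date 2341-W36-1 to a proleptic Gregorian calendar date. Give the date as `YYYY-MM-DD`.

2341-09-01

ISO week 1 of 2341 is the week containing the first Thursday of 2341.
Week 36, day 1 (Monday) lands on 2341-09-01.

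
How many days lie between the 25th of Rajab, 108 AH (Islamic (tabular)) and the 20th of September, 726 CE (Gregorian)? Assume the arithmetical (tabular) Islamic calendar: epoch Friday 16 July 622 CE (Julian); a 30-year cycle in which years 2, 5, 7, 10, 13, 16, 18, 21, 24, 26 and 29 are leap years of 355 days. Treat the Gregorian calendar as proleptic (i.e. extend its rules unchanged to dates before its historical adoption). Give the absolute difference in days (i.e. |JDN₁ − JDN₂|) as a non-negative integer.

JDN of the first date = 1986558.
JDN of the second date = 1986488.
|1986488 − 1986558| = 70.

70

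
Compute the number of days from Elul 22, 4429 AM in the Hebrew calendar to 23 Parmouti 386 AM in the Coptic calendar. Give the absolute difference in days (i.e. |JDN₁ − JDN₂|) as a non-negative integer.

237

JDN of the first date = 1965646.
JDN of the second date = 1965883.
|1965883 − 1965646| = 237.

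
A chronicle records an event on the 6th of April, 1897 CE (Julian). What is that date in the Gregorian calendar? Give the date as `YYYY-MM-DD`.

At this point the Julian calendar is 12 days behind the Gregorian.
6 April 1897 Julian + 12 days → 18 April 1897 Gregorian.

1897-04-18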